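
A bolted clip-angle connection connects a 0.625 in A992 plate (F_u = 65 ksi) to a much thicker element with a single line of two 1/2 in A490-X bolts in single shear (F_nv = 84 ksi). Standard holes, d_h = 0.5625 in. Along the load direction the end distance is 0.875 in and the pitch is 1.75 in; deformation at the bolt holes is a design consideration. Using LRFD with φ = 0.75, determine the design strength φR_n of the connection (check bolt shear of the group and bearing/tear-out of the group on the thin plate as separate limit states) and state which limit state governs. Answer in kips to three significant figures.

Bolt shear: A_b = π·0.5²/4 = 0.1963 in²; R_n = 84 × 0.1963 × 2 × 1 = 32.99 kips → 0.75 × 32.99 = 24.7 kips.
Bearing (1.2 l_c t F_u ≤ 2.4 d t F_u): upper limit = 2.4·0.5·0.625·65 = 48.75 kips.
  Edge l_c = 0.875 − 0.5625/2 = 0.5938 → r_n = 28.95 kips; interior l_c = 1.75 − 0.5625 = 1.188 → r_n = 48.75 kips.
  R_n,bearing = 1·28.95 + 1·48.75 = 77.7 kips → 0.75 × 77.7 = 58.3 kips.
Bolt shear governs: 24.7 kips.

24.7 kips (bolt shear governs)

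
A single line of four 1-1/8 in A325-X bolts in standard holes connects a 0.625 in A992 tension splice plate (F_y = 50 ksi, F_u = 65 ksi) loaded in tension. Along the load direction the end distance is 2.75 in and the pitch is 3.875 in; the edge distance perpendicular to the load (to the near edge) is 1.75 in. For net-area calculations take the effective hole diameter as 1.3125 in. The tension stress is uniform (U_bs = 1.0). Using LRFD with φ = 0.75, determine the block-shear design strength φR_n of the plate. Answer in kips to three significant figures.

Shear plane L_v = 2.75 + 3·3.875 = 14.38 in; A_gv = 14.38 × 0.625 = 8.984 in².
A_nv = (14.38 − 3.5·1.3125) × 0.625 = 6.113 in².
A_nt = (1.75 − 0.5·1.3125) × 0.625 = 0.6836 in².
0.6 F_u A_nv = 238.4 kips; 0.6 F_y A_gv = 269.5 kips → shear rupture governs the shear term.
R_n = 238.4 + 1.0 × 65 × 0.6836 = 282.9 kips.
Design strength φR_n = 0.75 × 282.9 = 212 kips.

212 kips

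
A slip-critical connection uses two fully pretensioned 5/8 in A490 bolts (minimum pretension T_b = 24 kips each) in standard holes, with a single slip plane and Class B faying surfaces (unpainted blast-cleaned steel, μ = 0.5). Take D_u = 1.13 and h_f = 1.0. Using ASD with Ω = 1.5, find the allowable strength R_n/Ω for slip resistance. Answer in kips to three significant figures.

18.1 kips

R_n = μ · D_u · h_f · T_b · n_s · n_b = 0.5 × 1.13 × 1.0 × 24 × 1 × 2 = 27.12 kips.
Allowable strength R_n/Ω = 27.12 / 1.5 = 18.1 kips.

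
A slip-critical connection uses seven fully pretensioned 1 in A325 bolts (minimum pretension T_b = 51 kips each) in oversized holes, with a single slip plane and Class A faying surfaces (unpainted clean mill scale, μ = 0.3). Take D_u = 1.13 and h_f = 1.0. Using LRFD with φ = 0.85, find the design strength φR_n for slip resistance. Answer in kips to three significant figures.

R_n = μ · D_u · h_f · T_b · n_s · n_b = 0.3 × 1.13 × 1.0 × 51 × 1 × 7 = 121 kips.
Design strength φR_n = 0.85 × 121 = 103 kips.

103 kips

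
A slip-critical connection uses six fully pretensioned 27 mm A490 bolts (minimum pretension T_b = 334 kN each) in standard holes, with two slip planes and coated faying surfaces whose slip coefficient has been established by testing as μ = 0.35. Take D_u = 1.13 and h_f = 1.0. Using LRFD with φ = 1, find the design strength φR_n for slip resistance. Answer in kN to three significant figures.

1590 kN

R_n = μ · D_u · h_f · T_b · n_s · n_b = 0.35 × 1.13 × 1.0 × 334 × 2 × 6 = 1585 kN.
Design strength φR_n = 1 × 1585 = 1590 kN.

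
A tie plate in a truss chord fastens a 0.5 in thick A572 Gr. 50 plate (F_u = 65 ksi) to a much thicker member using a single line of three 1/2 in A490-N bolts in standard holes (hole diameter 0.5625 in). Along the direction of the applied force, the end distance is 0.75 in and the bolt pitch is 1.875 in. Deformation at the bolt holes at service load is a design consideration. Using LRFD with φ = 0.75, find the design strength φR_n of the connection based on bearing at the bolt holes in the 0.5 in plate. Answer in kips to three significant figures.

Per bolt r_n = 1.2 l_c t F_u ≤ 2.4 d t F_u; upper limit = 2.4 × 0.5 × 0.5 × 65 = 39 kips.
Edge bolt: l_c = 0.75 − 0.5625/2 = 0.4688 in → 1.2 × 0.4688 × 0.5 × 65 = 18.28 → r_n = 18.28 kips.
Interior bolts: l_c = 1.875 − 0.5625 = 1.312 in → 1.2 × 1.312 × 0.5 × 65 = 51.19 → r_n = 39 kips.
R_n = 1 × 18.28 + 2 × 39 = 96.28 kips.
Design strength φR_n = 0.75 × 96.28 = 72.2 kips.

72.2 kips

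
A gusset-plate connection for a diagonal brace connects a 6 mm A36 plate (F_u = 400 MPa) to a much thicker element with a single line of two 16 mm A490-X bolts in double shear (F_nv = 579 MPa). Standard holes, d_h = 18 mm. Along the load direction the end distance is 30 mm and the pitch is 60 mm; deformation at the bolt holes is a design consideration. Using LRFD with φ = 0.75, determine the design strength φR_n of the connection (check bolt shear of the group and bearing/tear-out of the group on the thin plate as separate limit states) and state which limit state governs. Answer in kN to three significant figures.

114 kN (bearing governs)

Bolt shear: A_b = π·16²/4 = 201.1 mm²; R_n = 579 × 201.1 × 2 × 2 / 1000 = 465.7 kN → 0.75 × 465.7 = 349 kN.
Bearing (1.2 l_c t F_u ≤ 2.4 d t F_u): upper limit = 2.4·16·6·400 / 1000 = 92.16 kN.
  Edge l_c = 30 − 18/2 = 21 → r_n = 60.48 kN; interior l_c = 60 − 18 = 42 → r_n = 92.16 kN.
  R_n,bearing = 1·60.48 + 1·92.16 = 152.6 kN → 0.75 × 152.6 = 114 kN.
Bearing governs: 114 kN.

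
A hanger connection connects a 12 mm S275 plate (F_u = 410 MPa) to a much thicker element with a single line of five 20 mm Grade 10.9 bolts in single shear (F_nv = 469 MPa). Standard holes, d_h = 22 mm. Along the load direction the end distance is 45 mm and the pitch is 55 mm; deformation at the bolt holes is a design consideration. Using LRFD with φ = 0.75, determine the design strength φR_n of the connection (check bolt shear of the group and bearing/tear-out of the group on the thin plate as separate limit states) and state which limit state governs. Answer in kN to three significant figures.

553 kN (bolt shear governs)

Bolt shear: A_b = π·20²/4 = 314.2 mm²; R_n = 469 × 314.2 × 5 × 1 / 1000 = 736.7 kN → 0.75 × 736.7 = 553 kN.
Bearing (1.2 l_c t F_u ≤ 2.4 d t F_u): upper limit = 2.4·20·12·410 / 1000 = 236.2 kN.
  Edge l_c = 45 − 22/2 = 34 → r_n = 200.7 kN; interior l_c = 55 − 22 = 33 → r_n = 194.8 kN.
  R_n,bearing = 1·200.7 + 4·194.8 = 980.1 kN → 0.75 × 980.1 = 735 kN.
Bolt shear governs: 553 kN.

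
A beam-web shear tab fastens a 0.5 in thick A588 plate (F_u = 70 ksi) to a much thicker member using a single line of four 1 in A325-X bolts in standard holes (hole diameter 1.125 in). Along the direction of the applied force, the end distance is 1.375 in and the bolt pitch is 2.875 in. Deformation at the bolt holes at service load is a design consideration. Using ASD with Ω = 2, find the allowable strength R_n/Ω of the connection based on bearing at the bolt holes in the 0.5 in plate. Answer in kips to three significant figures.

Per bolt r_n = 1.2 l_c t F_u ≤ 2.4 d t F_u; upper limit = 2.4 × 1 × 0.5 × 70 = 84 kips.
Edge bolt: l_c = 1.375 − 1.125/2 = 0.8125 in → 1.2 × 0.8125 × 0.5 × 70 = 34.12 → r_n = 34.12 kips.
Interior bolts: l_c = 2.875 − 1.125 = 1.75 in → 1.2 × 1.75 × 0.5 × 70 = 73.5 → r_n = 73.5 kips.
R_n = 1 × 34.12 + 3 × 73.5 = 254.6 kips.
Allowable strength R_n/Ω = 254.6 / 2 = 127 kips.

127 kips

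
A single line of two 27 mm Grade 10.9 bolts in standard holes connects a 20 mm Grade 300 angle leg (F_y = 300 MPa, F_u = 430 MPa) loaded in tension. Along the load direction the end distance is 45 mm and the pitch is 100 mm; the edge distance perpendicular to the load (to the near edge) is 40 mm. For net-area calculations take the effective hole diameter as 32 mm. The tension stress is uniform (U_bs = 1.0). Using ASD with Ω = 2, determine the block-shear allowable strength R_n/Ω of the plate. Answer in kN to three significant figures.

Shear plane L_v = 45 + 1·100 = 145 mm; A_gv = 145 × 20 = 2900 mm².
A_nv = (145 − 1.5·32) × 20 = 1940 mm².
A_nt = (40 − 0.5·32) × 20 = 480 mm².
0.6 F_u A_nv = 500.5 kN; 0.6 F_y A_gv = 522 kN → shear rupture governs the shear term.
R_n = 500.5 + 1.0 × 430 × 480 / 1000 = 706.9 kN.
Allowable strength R_n/Ω = 706.9 / 2 = 353 kN.

353 kN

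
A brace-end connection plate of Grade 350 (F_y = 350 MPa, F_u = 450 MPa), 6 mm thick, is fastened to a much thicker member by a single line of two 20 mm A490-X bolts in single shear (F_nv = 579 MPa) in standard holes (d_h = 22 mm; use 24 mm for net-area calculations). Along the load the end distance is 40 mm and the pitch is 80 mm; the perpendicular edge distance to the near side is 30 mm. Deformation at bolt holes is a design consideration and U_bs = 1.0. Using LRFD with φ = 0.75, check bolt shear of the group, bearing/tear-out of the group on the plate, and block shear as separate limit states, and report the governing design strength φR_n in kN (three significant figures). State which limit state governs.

139 kN (block shear governs)

Bolt shear: A_b = π·20²/4 = 314.2 mm²; R_n = 579 × 314.2 × 2 × 1 / 1000 = 363.8 kN → 0.75 × 363.8 = 273 kN.
Bearing: edge l_c = 29, r_n = 93.96 kN; interior l_c = 58, r_n = 129.6 kN; R_n = 93.96 + 1·129.6 = 223.6 kN → 168 kN.
Block shear: A_gv = 720, A_nv = 504, A_nt = 108 mm²; R_n = min(0.6F_uA_nv, 0.6F_yA_gv) + U_bs·F_u·A_nt = 184.7 kN → 139 kN.
Block shear governs: 139 kN.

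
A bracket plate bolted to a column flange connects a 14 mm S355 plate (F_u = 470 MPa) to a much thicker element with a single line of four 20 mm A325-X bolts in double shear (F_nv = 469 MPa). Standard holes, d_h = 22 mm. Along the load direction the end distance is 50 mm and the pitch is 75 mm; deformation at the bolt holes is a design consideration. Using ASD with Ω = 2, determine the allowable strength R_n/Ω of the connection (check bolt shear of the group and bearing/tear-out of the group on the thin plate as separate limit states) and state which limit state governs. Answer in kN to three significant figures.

589 kN (bolt shear governs)

Bolt shear: A_b = π·20²/4 = 314.2 mm²; R_n = 469 × 314.2 × 4 × 2 / 1000 = 1179 kN → 1179 / 2 = 589 kN.
Bearing (1.2 l_c t F_u ≤ 2.4 d t F_u): upper limit = 2.4·20·14·470 / 1000 = 315.8 kN.
  Edge l_c = 50 − 22/2 = 39 → r_n = 307.9 kN; interior l_c = 75 − 22 = 53 → r_n = 315.8 kN.
  R_n,bearing = 1·307.9 + 3·315.8 = 1255 kN → 1255 / 2 = 628 kN.
Bolt shear governs: 589 kN.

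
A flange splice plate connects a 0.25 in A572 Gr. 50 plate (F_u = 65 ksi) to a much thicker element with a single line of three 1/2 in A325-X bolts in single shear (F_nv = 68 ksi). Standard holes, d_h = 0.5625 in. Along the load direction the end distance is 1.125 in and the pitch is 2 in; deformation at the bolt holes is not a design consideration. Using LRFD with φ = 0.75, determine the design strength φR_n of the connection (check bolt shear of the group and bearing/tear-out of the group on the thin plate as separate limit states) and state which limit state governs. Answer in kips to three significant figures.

Bolt shear: A_b = π·0.5²/4 = 0.1963 in²; R_n = 68 × 0.1963 × 3 × 1 = 40.06 kips → 0.75 × 40.06 = 30 kips.
Bearing (1.5 l_c t F_u ≤ 3.0 d t F_u): upper limit = 3.0·0.5·0.25·65 = 24.38 kips.
  Edge l_c = 1.125 − 0.5625/2 = 0.8438 → r_n = 20.57 kips; interior l_c = 2 − 0.5625 = 1.438 → r_n = 24.38 kips.
  R_n,bearing = 1·20.57 + 2·24.38 = 69.32 kips → 0.75 × 69.32 = 52 kips.
Bolt shear governs: 30 kips.

30 kips (bolt shear governs)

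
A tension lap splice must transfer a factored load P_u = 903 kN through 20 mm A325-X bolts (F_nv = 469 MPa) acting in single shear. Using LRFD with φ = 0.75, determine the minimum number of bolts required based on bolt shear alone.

9 bolts

A_b = π·20²/4 = 314.2 mm².
Per-bolt design strength φR_n = 0.75 × 469 × 314.2 × 1 / 1000 = 110.5 kN.
n ≥ 903 / 110.5 = 8.172 → use 9 bolts.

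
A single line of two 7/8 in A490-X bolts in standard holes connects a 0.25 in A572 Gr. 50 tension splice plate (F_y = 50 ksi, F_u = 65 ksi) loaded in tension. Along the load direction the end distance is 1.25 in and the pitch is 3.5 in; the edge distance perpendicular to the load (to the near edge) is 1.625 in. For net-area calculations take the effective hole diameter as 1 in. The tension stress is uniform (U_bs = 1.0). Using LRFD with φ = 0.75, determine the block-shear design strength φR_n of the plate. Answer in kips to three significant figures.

37.5 kips

Shear plane L_v = 1.25 + 1·3.5 = 4.75 in; A_gv = 4.75 × 0.25 = 1.188 in².
A_nv = (4.75 − 1.5·1) × 0.25 = 0.8125 in².
A_nt = (1.625 − 0.5·1) × 0.25 = 0.2812 in².
0.6 F_u A_nv = 31.69 kips; 0.6 F_y A_gv = 35.62 kips → shear rupture governs the shear term.
R_n = 31.69 + 1.0 × 65 × 0.2812 = 49.97 kips.
Design strength φR_n = 0.75 × 49.97 = 37.5 kips.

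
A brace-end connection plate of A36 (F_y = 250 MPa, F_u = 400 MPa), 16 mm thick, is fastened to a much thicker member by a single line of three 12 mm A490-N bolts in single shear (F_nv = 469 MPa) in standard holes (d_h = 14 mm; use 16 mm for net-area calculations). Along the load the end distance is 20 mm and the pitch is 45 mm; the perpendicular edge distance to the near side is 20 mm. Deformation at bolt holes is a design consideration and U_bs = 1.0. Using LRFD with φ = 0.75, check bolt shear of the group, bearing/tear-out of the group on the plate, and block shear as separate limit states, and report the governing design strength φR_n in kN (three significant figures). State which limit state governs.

Bolt shear: A_b = π·12²/4 = 113.1 mm²; R_n = 469 × 113.1 × 3 × 1 / 1000 = 159.1 kN → 0.75 × 159.1 = 119 kN.
Bearing: edge l_c = 13, r_n = 99.84 kN; interior l_c = 31, r_n = 184.3 kN; R_n = 99.84 + 2·184.3 = 468.5 kN → 351 kN.
Block shear: A_gv = 1760, A_nv = 1120, A_nt = 192 mm²; R_n = min(0.6F_uA_nv, 0.6F_yA_gv) + U_bs·F_u·A_nt = 340.8 kN → 256 kN.
Bolt shear governs: 119 kN.

119 kN (bolt shear governs)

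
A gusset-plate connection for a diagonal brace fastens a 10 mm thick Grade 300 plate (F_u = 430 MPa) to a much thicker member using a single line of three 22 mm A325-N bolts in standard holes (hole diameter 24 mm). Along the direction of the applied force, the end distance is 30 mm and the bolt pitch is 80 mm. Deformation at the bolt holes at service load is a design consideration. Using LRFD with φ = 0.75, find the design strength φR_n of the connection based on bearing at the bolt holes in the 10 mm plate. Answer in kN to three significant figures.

Per bolt r_n = 1.2 l_c t F_u ≤ 2.4 d t F_u; upper limit = 2.4 × 22 × 10 × 430 / 1000 = 227 kN.
Edge bolt: l_c = 30 − 24/2 = 18 mm → 1.2 × 18 × 10 × 430 / 1000 = 92.88 → r_n = 92.88 kN.
Interior bolts: l_c = 80 − 24 = 56 mm → 1.2 × 56 × 10 × 430 / 1000 = 289 → r_n = 227 kN.
R_n = 1 × 92.88 + 2 × 227 = 547 kN.
Design strength φR_n = 0.75 × 547 = 410 kN.

410 kN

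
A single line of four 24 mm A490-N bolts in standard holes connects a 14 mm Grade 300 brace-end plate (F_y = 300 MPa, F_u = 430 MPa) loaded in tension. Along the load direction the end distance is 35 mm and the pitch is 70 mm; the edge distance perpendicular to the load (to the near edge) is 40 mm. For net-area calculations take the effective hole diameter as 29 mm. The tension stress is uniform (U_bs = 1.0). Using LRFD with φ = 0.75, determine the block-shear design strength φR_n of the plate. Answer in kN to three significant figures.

504 kN

Shear plane L_v = 35 + 3·70 = 245 mm; A_gv = 245 × 14 = 3430 mm².
A_nv = (245 − 3.5·29) × 14 = 2009 mm².
A_nt = (40 − 0.5·29) × 14 = 357 mm².
0.6 F_u A_nv = 518.3 kN; 0.6 F_y A_gv = 617.4 kN → shear rupture governs the shear term.
R_n = 518.3 + 1.0 × 430 × 357 / 1000 = 671.8 kN.
Design strength φR_n = 0.75 × 671.8 = 504 kN.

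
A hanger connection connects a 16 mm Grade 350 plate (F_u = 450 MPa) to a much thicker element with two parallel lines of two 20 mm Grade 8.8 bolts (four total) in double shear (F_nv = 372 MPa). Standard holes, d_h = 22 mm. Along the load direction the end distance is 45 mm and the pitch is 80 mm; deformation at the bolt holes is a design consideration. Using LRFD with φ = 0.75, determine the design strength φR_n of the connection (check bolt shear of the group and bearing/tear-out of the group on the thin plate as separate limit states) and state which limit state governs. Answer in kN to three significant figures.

Bolt shear: A_b = π·20²/4 = 314.2 mm²; R_n = 372 × 314.2 × 4 × 2 / 1000 = 934.9 kN → 0.75 × 934.9 = 701 kN.
Bearing (1.2 l_c t F_u ≤ 2.4 d t F_u): upper limit = 2.4·20·16·450 / 1000 = 345.6 kN.
  Edge l_c = 45 − 22/2 = 34 → r_n = 293.8 kN; interior l_c = 80 − 22 = 58 → r_n = 345.6 kN.
  R_n,bearing = 2·293.8 + 2·345.6 = 1279 kN → 0.75 × 1279 = 959 kN.
Bolt shear governs: 701 kN.

701 kN (bolt shear governs)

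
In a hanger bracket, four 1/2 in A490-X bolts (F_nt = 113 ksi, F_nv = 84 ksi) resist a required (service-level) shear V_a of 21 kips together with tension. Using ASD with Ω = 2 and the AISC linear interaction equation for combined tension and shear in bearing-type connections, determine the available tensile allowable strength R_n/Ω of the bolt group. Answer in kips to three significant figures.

29.4 kips

A_b = π·0.5²/4 = 0.1963 in²; f_rv = 21 / (4 × 0.1963) = 26.74 ksi.
F'_nt = 1.3 F_nt − (Ω F_nt / F_nv) f_rv = 1.3·113 − (2·113/84)·26.74 = 74.96 ksi, capped at F_nt → F'_nt = 74.96 ksi.
R_n = F'_nt · A_b · n = 74.96 × 0.1963 × 4 = 58.87 kips.
Allowable strength R_n/Ω = 58.87 / 2 = 29.4 kips.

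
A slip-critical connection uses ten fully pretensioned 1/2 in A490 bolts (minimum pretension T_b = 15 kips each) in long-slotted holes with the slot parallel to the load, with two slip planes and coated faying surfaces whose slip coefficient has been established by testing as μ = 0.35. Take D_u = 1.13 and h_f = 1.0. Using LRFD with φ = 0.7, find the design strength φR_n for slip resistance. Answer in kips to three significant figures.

83.1 kips

R_n = μ · D_u · h_f · T_b · n_s · n_b = 0.35 × 1.13 × 1.0 × 15 × 2 × 10 = 118.6 kips.
Design strength φR_n = 0.7 × 118.6 = 83.1 kips.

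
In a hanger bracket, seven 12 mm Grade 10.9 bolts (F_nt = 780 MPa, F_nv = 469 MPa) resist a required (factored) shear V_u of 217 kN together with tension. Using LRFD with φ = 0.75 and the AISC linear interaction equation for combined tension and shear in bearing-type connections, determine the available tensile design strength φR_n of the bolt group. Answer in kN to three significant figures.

A_b = π·12²/4 = 113.1 mm²; f_rv = 217 × 1000 / (7 × 113.1) = 274.1 MPa.
F'_nt = 1.3 F_nt − (F_nt / φF_nv) f_rv = 1.3·780 − (780/(0.75·469))·274.1 = 406.2 MPa, capped at F_nt → F'_nt = 406.2 MPa.
R_n = F'_nt · A_b · n = 406.2 × 113.1 × 7 / 1000 = 321.6 kN.
Design strength φR_n = 0.75 × 321.6 = 241 kN.

241 kN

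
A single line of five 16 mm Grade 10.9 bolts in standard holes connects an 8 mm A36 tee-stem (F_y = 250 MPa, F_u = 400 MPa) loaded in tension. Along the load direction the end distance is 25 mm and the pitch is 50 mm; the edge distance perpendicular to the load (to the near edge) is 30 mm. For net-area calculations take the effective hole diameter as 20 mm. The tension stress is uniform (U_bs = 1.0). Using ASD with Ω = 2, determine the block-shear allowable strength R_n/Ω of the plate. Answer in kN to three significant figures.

Shear plane L_v = 25 + 4·50 = 225 mm; A_gv = 225 × 8 = 1800 mm².
A_nv = (225 − 4.5·20) × 8 = 1080 mm².
A_nt = (30 − 0.5·20) × 8 = 160 mm².
0.6 F_u A_nv = 259.2 kN; 0.6 F_y A_gv = 270 kN → shear rupture governs the shear term.
R_n = 259.2 + 1.0 × 400 × 160 / 1000 = 323.2 kN.
Allowable strength R_n/Ω = 323.2 / 2 = 162 kN.

162 kN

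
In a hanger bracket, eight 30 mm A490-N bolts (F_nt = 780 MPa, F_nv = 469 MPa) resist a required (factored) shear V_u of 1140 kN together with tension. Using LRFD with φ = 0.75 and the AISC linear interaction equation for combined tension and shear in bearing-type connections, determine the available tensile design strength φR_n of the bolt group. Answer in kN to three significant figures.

A_b = π·30²/4 = 706.9 mm²; f_rv = 1140 × 1000 / (8 × 706.9) = 201.6 MPa.
F'_nt = 1.3 F_nt − (F_nt / φF_nv) f_rv = 1.3·780 − (780/(0.75·469))·201.6 = 567 MPa, capped at F_nt → F'_nt = 567 MPa.
R_n = F'_nt · A_b · n = 567 × 706.9 × 8 / 1000 = 3206 kN.
Design strength φR_n = 0.75 × 3206 = 2400 kN.

2400 kN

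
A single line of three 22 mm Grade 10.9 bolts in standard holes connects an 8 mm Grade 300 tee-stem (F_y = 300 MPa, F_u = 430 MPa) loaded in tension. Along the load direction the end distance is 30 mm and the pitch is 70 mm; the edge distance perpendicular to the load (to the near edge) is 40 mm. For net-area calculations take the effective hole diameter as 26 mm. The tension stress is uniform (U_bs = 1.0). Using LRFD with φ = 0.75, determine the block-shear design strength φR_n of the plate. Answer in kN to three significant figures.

232 kN

Shear plane L_v = 30 + 2·70 = 170 mm; A_gv = 170 × 8 = 1360 mm².
A_nv = (170 − 2.5·26) × 8 = 840 mm².
A_nt = (40 − 0.5·26) × 8 = 216 mm².
0.6 F_u A_nv = 216.7 kN; 0.6 F_y A_gv = 244.8 kN → shear rupture governs the shear term.
R_n = 216.7 + 1.0 × 430 × 216 / 1000 = 309.6 kN.
Design strength φR_n = 0.75 × 309.6 = 232 kN.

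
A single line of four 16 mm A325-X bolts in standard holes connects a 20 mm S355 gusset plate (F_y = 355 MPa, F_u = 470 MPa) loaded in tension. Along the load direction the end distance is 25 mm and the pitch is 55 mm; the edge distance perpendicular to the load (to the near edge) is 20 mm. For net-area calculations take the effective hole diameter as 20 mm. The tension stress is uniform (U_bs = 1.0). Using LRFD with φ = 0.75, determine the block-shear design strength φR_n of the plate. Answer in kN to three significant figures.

578 kN

Shear plane L_v = 25 + 3·55 = 190 mm; A_gv = 190 × 20 = 3800 mm².
A_nv = (190 − 3.5·20) × 20 = 2400 mm².
A_nt = (20 − 0.5·20) × 20 = 200 mm².
0.6 F_u A_nv = 676.8 kN; 0.6 F_y A_gv = 809.4 kN → shear rupture governs the shear term.
R_n = 676.8 + 1.0 × 470 × 200 / 1000 = 770.8 kN.
Design strength φR_n = 0.75 × 770.8 = 578 kN.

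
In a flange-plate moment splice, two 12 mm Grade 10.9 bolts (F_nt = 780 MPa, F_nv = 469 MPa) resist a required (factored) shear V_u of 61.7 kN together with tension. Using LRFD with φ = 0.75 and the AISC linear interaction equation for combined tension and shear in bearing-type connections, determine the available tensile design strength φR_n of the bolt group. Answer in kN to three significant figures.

69.4 kN

A_b = π·12²/4 = 113.1 mm²; f_rv = 61.7 × 1000 / (2 × 113.1) = 272.8 MPa.
F'_nt = 1.3 F_nt − (F_nt / φF_nv) f_rv = 1.3·780 − (780/(0.75·469))·272.8 = 409.1 MPa, capped at F_nt → F'_nt = 409.1 MPa.
R_n = F'_nt · A_b · n = 409.1 × 113.1 × 2 / 1000 = 92.54 kN.
Design strength φR_n = 0.75 × 92.54 = 69.4 kN.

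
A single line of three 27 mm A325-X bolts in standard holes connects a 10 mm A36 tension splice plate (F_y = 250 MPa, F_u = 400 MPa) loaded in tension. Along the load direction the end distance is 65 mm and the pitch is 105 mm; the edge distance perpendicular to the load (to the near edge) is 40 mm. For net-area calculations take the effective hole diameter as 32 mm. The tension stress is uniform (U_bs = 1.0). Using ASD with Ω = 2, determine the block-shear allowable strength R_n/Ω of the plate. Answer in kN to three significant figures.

254 kN

Shear plane L_v = 65 + 2·105 = 275 mm; A_gv = 275 × 10 = 2750 mm².
A_nv = (275 − 2.5·32) × 10 = 1950 mm².
A_nt = (40 − 0.5·32) × 10 = 240 mm².
0.6 F_u A_nv = 468 kN; 0.6 F_y A_gv = 412.5 kN → shear yielding governs the shear term.
R_n = 412.5 + 1.0 × 400 × 240 / 1000 = 508.5 kN.
Allowable strength R_n/Ω = 508.5 / 2 = 254 kN.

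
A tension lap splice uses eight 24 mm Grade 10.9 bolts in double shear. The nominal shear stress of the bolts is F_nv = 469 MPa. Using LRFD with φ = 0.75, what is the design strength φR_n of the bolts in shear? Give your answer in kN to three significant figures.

A_b = π × 24² / 4 = 452.4 mm².
R_n = F_nv · A_b · n · n_s = 469 × 452.4 × 8 × 2 / 1000 = 3395 kN.
Design strength φR_n = 0.75 × 3395 = 2550 kN.

2550 kN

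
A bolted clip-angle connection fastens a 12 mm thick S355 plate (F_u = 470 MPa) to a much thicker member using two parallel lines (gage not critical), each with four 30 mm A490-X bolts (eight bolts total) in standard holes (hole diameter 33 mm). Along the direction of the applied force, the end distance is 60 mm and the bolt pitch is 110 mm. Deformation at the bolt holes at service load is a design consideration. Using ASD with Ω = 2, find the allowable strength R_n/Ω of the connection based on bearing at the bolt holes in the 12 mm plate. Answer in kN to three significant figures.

Per bolt r_n = 1.2 l_c t F_u ≤ 2.4 d t F_u; upper limit = 2.4 × 30 × 12 × 470 / 1000 = 406.1 kN.
Edge bolt: l_c = 60 − 33/2 = 43.5 mm → 1.2 × 43.5 × 12 × 470 / 1000 = 294.4 → r_n = 294.4 kN.
Interior bolts: l_c = 110 − 33 = 77 mm → 1.2 × 77 × 12 × 470 / 1000 = 521.1 → r_n = 406.1 kN.
R_n = 2 × 294.4 + 6 × 406.1 = 3025 kN.
Allowable strength R_n/Ω = 3025 / 2 = 1510 kN.

1510 kN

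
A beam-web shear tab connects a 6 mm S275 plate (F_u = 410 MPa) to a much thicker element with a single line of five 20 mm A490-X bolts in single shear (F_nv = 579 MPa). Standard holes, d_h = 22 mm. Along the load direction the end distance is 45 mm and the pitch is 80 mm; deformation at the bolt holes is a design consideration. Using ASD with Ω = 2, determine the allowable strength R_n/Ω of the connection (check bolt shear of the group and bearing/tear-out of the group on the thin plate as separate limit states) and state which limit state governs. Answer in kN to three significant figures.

286 kN (bearing governs)

Bolt shear: A_b = π·20²/4 = 314.2 mm²; R_n = 579 × 314.2 × 5 × 1 / 1000 = 909.5 kN → 909.5 / 2 = 455 kN.
Bearing (1.2 l_c t F_u ≤ 2.4 d t F_u): upper limit = 2.4·20·6·410 / 1000 = 118.1 kN.
  Edge l_c = 45 − 22/2 = 34 → r_n = 100.4 kN; interior l_c = 80 − 22 = 58 → r_n = 118.1 kN.
  R_n,bearing = 1·100.4 + 4·118.1 = 572.7 kN → 572.7 / 2 = 286 kN.
Bearing governs: 286 kN.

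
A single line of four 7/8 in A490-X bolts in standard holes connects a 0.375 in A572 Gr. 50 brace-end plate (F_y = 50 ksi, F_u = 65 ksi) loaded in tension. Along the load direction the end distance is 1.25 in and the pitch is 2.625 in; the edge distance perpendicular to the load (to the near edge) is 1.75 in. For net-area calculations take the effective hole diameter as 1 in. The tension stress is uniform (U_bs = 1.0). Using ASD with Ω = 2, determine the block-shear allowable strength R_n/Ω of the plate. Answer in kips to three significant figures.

56.4 kips

Shear plane L_v = 1.25 + 3·2.625 = 9.125 in; A_gv = 9.125 × 0.375 = 3.422 in².
A_nv = (9.125 − 3.5·1) × 0.375 = 2.109 in².
A_nt = (1.75 − 0.5·1) × 0.375 = 0.4688 in².
0.6 F_u A_nv = 82.27 kips; 0.6 F_y A_gv = 102.7 kips → shear rupture governs the shear term.
R_n = 82.27 + 1.0 × 65 × 0.4688 = 112.7 kips.
Allowable strength R_n/Ω = 112.7 / 2 = 56.4 kips.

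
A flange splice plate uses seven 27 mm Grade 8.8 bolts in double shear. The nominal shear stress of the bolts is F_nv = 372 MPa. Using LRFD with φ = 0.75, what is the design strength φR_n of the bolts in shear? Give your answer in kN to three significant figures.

2240 kN

A_b = π × 27² / 4 = 572.6 mm².
R_n = F_nv · A_b · n · n_s = 372 × 572.6 × 7 × 2 / 1000 = 2982 kN.
Design strength φR_n = 0.75 × 2982 = 2240 kN.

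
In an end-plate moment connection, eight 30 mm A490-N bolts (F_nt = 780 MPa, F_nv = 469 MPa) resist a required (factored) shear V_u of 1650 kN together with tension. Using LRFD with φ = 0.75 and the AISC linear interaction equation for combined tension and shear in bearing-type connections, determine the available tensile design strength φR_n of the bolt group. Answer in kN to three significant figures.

A_b = π·30²/4 = 706.9 mm²; f_rv = 1650 × 1000 / (8 × 706.9) = 291.8 MPa.
F'_nt = 1.3 F_nt − (F_nt / φF_nv) f_rv = 1.3·780 − (780/(0.75·469))·291.8 = 367 MPa, capped at F_nt → F'_nt = 367 MPa.
R_n = F'_nt · A_b · n = 367 × 706.9 × 8 / 1000 = 2075 kN.
Design strength φR_n = 0.75 × 2075 = 1560 kN.

1560 kN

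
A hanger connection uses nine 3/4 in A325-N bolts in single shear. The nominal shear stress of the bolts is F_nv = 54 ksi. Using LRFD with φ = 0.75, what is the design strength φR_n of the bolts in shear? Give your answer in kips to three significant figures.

161 kips

A_b = π × 0.75² / 4 = 0.4418 in².
R_n = F_nv · A_b · n · n_s = 54 × 0.4418 × 9 × 1 = 214.7 kips.
Design strength φR_n = 0.75 × 214.7 = 161 kips.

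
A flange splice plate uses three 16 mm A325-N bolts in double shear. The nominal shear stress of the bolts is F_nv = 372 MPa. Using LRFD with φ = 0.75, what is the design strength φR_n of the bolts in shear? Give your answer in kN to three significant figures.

337 kN

A_b = π × 16² / 4 = 201.1 mm².
R_n = F_nv · A_b · n · n_s = 372 × 201.1 × 3 × 2 / 1000 = 448.8 kN.
Design strength φR_n = 0.75 × 448.8 = 337 kN.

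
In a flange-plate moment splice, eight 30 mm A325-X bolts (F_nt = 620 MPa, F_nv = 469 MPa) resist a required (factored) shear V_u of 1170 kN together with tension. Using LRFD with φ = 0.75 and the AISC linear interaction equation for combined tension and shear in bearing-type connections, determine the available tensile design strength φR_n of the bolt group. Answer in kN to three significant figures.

A_b = π·30²/4 = 706.9 mm²; f_rv = 1170 × 1000 / (8 × 706.9) = 206.9 MPa.
F'_nt = 1.3 F_nt − (F_nt / φF_nv) f_rv = 1.3·620 − (620/(0.75·469))·206.9 = 441.3 MPa, capped at F_nt → F'_nt = 441.3 MPa.
R_n = F'_nt · A_b · n = 441.3 × 706.9 × 8 / 1000 = 2496 kN.
Design strength φR_n = 0.75 × 2496 = 1870 kN.

1870 kN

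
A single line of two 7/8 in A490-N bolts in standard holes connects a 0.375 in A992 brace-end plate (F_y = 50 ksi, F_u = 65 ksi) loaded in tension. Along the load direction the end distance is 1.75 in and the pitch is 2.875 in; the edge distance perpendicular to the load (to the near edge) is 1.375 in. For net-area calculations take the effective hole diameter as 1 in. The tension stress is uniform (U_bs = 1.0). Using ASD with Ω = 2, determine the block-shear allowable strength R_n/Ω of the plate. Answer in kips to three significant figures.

Shear plane L_v = 1.75 + 1·2.875 = 4.625 in; A_gv = 4.625 × 0.375 = 1.734 in².
A_nv = (4.625 − 1.5·1) × 0.375 = 1.172 in².
A_nt = (1.375 − 0.5·1) × 0.375 = 0.3281 in².
0.6 F_u A_nv = 45.7 kips; 0.6 F_y A_gv = 52.03 kips → shear rupture governs the shear term.
R_n = 45.7 + 1.0 × 65 × 0.3281 = 67.03 kips.
Allowable strength R_n/Ω = 67.03 / 2 = 33.5 kips.

33.5 kips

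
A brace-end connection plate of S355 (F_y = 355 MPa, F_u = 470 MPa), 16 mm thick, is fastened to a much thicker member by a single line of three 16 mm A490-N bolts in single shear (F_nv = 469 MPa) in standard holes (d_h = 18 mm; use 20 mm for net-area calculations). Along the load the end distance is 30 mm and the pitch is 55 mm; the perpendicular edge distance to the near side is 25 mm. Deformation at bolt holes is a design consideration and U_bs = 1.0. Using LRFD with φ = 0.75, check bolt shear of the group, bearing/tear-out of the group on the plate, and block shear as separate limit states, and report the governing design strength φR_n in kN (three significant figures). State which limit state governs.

Bolt shear: A_b = π·16²/4 = 201.1 mm²; R_n = 469 × 201.1 × 3 × 1 / 1000 = 282.9 kN → 0.75 × 282.9 = 212 kN.
Bearing: edge l_c = 21, r_n = 189.5 kN; interior l_c = 37, r_n = 288.8 kN; R_n = 189.5 + 2·288.8 = 767 kN → 575 kN.
Block shear: A_gv = 2240, A_nv = 1440, A_nt = 240 mm²; R_n = min(0.6F_uA_nv, 0.6F_yA_gv) + U_bs·F_u·A_nt = 518.9 kN → 389 kN.
Bolt shear governs: 212 kN.

212 kN (bolt shear governs)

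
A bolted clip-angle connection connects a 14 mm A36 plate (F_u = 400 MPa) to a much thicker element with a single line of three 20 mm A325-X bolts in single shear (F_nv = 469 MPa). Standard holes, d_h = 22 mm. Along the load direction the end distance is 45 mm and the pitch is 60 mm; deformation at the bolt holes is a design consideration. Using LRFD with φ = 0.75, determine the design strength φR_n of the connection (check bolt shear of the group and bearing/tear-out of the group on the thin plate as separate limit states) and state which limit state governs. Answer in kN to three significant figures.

332 kN (bolt shear governs)

Bolt shear: A_b = π·20²/4 = 314.2 mm²; R_n = 469 × 314.2 × 3 × 1 / 1000 = 442 kN → 0.75 × 442 = 332 kN.
Bearing (1.2 l_c t F_u ≤ 2.4 d t F_u): upper limit = 2.4·20·14·400 / 1000 = 268.8 kN.
  Edge l_c = 45 − 22/2 = 34 → r_n = 228.5 kN; interior l_c = 60 − 22 = 38 → r_n = 255.4 kN.
  R_n,bearing = 1·228.5 + 2·255.4 = 739.2 kN → 0.75 × 739.2 = 554 kN.
Bolt shear governs: 332 kN.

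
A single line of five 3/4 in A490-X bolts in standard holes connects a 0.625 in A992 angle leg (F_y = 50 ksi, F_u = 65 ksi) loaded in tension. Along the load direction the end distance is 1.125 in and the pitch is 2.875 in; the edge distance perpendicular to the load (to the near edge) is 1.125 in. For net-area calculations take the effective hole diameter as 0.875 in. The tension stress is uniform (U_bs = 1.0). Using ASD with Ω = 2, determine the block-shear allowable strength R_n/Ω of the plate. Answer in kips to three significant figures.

Shear plane L_v = 1.125 + 4·2.875 = 12.62 in; A_gv = 12.62 × 0.625 = 7.891 in².
A_nv = (12.62 − 4.5·0.875) × 0.625 = 5.43 in².
A_nt = (1.125 − 0.5·0.875) × 0.625 = 0.4297 in².
0.6 F_u A_nv = 211.8 kips; 0.6 F_y A_gv = 236.7 kips → shear rupture governs the shear term.
R_n = 211.8 + 1.0 × 65 × 0.4297 = 239.7 kips.
Allowable strength R_n/Ω = 239.7 / 2 = 120 kips.

120 kips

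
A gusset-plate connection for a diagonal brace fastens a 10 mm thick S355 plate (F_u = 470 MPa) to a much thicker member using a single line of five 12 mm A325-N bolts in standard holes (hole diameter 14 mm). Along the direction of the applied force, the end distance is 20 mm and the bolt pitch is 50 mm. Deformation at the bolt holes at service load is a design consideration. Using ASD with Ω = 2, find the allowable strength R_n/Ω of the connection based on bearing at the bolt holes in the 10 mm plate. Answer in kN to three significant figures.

307 kN

Per bolt r_n = 1.2 l_c t F_u ≤ 2.4 d t F_u; upper limit = 2.4 × 12 × 10 × 470 / 1000 = 135.4 kN.
Edge bolt: l_c = 20 − 14/2 = 13 mm → 1.2 × 13 × 10 × 470 / 1000 = 73.32 → r_n = 73.32 kN.
Interior bolts: l_c = 50 − 14 = 36 mm → 1.2 × 36 × 10 × 470 / 1000 = 203 → r_n = 135.4 kN.
R_n = 1 × 73.32 + 4 × 135.4 = 614.8 kN.
Allowable strength R_n/Ω = 614.8 / 2 = 307 kN.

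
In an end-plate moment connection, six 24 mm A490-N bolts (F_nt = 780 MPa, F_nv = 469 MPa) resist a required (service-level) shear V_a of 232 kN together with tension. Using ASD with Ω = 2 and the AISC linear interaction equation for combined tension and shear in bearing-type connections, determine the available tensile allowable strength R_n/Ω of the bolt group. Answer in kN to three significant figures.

A_b = π·24²/4 = 452.4 mm²; f_rv = 232 × 1000 / (6 × 452.4) = 85.47 MPa.
F'_nt = 1.3 F_nt − (Ω F_nt / F_nv) f_rv = 1.3·780 − (2·780/469)·85.47 = 729.7 MPa, capped at F_nt → F'_nt = 729.7 MPa.
R_n = F'_nt · A_b · n = 729.7 × 452.4 × 6 / 1000 = 1981 kN.
Allowable strength R_n/Ω = 1981 / 2 = 990 kN.

990 kN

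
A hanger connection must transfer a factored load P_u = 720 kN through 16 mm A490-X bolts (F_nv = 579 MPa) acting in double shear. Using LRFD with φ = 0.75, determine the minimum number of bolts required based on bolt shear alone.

5 bolts

A_b = π·16²/4 = 201.1 mm².
Per-bolt design strength φR_n = 0.75 × 579 × 201.1 × 2 / 1000 = 174.6 kN.
n ≥ 720 / 174.6 = 4.123 → use 5 bolts.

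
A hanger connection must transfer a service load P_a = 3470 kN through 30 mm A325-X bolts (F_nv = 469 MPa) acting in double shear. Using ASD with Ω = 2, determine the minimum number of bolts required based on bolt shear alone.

11 bolts

A_b = π·30²/4 = 706.9 mm².
Per-bolt allowable strength R_n/Ω = 469 × 706.9 × 2 / 1000 / 2 = 331.5 kN.
n ≥ 3470 / 331.5 = 10.47 → use 11 bolts.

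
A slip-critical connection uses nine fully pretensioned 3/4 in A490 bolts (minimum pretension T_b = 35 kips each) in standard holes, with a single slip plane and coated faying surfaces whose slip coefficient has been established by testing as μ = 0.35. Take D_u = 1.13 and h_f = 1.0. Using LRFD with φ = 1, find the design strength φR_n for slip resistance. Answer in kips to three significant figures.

125 kips

R_n = μ · D_u · h_f · T_b · n_s · n_b = 0.35 × 1.13 × 1.0 × 35 × 1 × 9 = 124.6 kips.
Design strength φR_n = 1 × 124.6 = 125 kips.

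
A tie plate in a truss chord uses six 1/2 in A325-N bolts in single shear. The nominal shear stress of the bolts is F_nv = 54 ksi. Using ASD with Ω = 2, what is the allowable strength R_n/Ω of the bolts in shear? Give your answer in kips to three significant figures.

A_b = π × 0.5² / 4 = 0.1963 in².
R_n = F_nv · A_b · n · n_s = 54 × 0.1963 × 6 × 1 = 63.62 kips.
Allowable strength R_n/Ω = 63.62 / 2 = 31.8 kips.

31.8 kips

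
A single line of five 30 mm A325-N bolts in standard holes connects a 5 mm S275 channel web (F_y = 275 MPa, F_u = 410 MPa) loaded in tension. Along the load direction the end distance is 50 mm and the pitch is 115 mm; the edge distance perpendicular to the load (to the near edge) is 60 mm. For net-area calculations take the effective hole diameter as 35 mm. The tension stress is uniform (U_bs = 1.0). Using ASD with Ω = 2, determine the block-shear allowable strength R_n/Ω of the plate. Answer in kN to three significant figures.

Shear plane L_v = 50 + 4·115 = 510 mm; A_gv = 510 × 5 = 2550 mm².
A_nv = (510 − 4.5·35) × 5 = 1762 mm².
A_nt = (60 − 0.5·35) × 5 = 212.5 mm².
0.6 F_u A_nv = 433.6 kN; 0.6 F_y A_gv = 420.8 kN → shear yielding governs the shear term.
R_n = 420.8 + 1.0 × 410 × 212.5 / 1000 = 507.9 kN.
Allowable strength R_n/Ω = 507.9 / 2 = 254 kN.

254 kN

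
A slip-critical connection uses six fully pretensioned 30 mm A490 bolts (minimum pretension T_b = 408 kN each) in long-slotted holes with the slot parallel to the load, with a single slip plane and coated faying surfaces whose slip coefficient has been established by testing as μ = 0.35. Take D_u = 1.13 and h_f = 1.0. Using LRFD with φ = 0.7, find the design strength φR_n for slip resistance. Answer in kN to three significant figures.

R_n = μ · D_u · h_f · T_b · n_s · n_b = 0.35 × 1.13 × 1.0 × 408 × 1 × 6 = 968.2 kN.
Design strength φR_n = 0.7 × 968.2 = 678 kN.

678 kN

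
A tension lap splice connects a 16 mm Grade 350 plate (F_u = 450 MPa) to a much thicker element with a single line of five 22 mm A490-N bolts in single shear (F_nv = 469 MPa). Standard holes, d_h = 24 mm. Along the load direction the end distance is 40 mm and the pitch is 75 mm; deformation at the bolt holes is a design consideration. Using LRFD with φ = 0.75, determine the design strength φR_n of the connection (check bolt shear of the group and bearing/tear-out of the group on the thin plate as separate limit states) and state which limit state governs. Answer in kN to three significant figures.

669 kN (bolt shear governs)

Bolt shear: A_b = π·22²/4 = 380.1 mm²; R_n = 469 × 380.1 × 5 × 1 / 1000 = 891.4 kN → 0.75 × 891.4 = 669 kN.
Bearing (1.2 l_c t F_u ≤ 2.4 d t F_u): upper limit = 2.4·22·16·450 / 1000 = 380.2 kN.
  Edge l_c = 40 − 24/2 = 28 → r_n = 241.9 kN; interior l_c = 75 − 24 = 51 → r_n = 380.2 kN.
  R_n,bearing = 1·241.9 + 4·380.2 = 1763 kN → 0.75 × 1763 = 1320 kN.
Bolt shear governs: 669 kN.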